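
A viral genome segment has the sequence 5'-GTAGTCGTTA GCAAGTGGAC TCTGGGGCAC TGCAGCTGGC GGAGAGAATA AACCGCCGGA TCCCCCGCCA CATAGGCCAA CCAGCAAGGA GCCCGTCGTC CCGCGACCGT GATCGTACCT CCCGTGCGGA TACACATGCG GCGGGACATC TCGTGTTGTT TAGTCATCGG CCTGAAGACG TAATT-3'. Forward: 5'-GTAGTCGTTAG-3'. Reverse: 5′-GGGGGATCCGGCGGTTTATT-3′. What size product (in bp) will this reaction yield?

66 bp

Forward primer GTAGTCGTTAG is found on the top strand at positions 1–11.
Reverse complement of the reverse primer: AATAAACCGCCGGATCCCCC. This occurs on the top strand at positions 47–66.
Amplicon spans positions 1–66: 66 bp.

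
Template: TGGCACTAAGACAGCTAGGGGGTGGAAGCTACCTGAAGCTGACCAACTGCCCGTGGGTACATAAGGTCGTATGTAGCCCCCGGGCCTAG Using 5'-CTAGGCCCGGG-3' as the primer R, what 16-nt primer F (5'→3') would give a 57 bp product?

5'-CTGAAGCTGACCAACT-3'

The reverse primer's reverse complement CCCGGGCCTAG matches the template at positions 79–89, so the product ends at position 89.
A 57 bp product then starts at position 89 − 57 + 1 = 33.
The forward primer is identical to the top strand there: CTGAAGCTGACCAACT.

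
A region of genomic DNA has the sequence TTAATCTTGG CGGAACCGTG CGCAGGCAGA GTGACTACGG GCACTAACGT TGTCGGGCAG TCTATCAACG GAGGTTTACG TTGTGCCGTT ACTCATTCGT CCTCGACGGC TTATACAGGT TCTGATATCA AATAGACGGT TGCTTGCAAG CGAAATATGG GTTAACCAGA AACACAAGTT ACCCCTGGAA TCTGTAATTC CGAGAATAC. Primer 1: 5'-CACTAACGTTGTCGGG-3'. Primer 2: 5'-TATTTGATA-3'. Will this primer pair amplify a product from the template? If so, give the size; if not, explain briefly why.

Yes — a 93 bp product.

Primer 1 (CACTAACGTTGTCGGG) matches the top strand at positions 42–57; it acts as a forward primer.
Primer 2's reverse complement is TATCAAATA, matching the top strand at positions 126–134; it acts as a reverse primer.
The 3' ends face each other across positions 42–134, giving a 93 bp product.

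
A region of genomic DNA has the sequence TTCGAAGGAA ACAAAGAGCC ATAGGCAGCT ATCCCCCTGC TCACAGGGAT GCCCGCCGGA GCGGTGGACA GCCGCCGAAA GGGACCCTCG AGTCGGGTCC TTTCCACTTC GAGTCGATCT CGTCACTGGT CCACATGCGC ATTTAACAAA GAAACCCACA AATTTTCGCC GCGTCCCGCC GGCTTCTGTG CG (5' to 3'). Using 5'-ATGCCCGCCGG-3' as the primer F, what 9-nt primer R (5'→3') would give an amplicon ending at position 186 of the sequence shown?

5'-GAAGCCGGC-3'

The forward primer binds at positions 49–59; the product's 3' end on the top strand is position 186.
The reverse primer anneals to the top strand over positions 178–186, i.e. to GCCGGCTTC.
Its sequence written 5'→3' is the reverse complement: GAAGCCGGC.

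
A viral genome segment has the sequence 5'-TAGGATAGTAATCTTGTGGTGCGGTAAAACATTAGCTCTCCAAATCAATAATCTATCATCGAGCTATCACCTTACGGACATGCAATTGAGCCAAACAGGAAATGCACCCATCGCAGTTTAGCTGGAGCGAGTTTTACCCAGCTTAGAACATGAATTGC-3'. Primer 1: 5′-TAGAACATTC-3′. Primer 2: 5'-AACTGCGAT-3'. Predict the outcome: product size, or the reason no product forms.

No product — primer 1 has no binding site in the template.

Primer 1 (TAGAACATTC) does not match the top strand, and its reverse complement GAATGTTCTA does not match either.
With no annealing site for primer 1, no amplification occurs.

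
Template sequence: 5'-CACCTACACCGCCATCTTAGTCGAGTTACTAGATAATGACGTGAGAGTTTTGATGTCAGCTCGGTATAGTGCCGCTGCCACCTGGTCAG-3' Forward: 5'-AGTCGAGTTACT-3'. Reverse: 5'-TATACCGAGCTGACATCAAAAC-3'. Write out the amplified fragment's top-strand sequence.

5'-AGTCGAGTTACTAGATAATGACGTGAGAGTTTTGATGTCAGCTCGGTATA-3'

Scanning the template, AGTCGAGTTACT occurs at positions 19–30; this primer anneals to the bottom strand there with its 3' end pointing downstream.
The reverse primer's reverse complement is GTTTTGATGTCAGCTCGGTATA, which matches the template at positions 47–68.
The product is the template from position 19 through 68 (50 bp).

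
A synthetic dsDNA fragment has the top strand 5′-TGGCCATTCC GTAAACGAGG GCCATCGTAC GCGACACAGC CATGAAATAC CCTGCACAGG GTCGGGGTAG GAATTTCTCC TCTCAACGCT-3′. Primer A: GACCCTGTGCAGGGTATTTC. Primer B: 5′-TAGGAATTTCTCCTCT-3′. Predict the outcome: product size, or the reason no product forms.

Primer A (GACCCTGTGCAGGGTATTTC) has reverse complement GAAATACCCTGCACAGGGTC, which matches the top strand at positions 44–63; primer A anneals to the top strand there with its 3' end pointing upstream toward position 44.
Primer B (TAGGAATTTCTCCTCT) matches the top strand directly at positions 68–83; it anneals to the bottom strand with its 3' end pointing downstream toward position 83.
The 3' ends diverge (primer A extends toward position 1, primer B toward position 90), so the primers never converge on a shared product.

No product — the primers' 3' ends point away from each other.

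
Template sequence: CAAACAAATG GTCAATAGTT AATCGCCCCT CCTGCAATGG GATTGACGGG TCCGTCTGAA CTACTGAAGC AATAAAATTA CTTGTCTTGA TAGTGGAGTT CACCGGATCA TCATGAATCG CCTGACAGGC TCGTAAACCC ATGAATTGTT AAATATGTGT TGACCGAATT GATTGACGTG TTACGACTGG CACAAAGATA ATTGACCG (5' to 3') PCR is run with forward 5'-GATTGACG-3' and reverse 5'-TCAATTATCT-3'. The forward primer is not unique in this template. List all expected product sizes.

The forward primer GATTGACG matches the top strand at positions 41–48, 171–178.
The reverse primer's reverse complement is AGATAATTGA, matching at positions 196–205.
Each forward site pairs with the reverse site to give a product ending at position 205: sizes 165, 35 bp.

165 bp, 35 bp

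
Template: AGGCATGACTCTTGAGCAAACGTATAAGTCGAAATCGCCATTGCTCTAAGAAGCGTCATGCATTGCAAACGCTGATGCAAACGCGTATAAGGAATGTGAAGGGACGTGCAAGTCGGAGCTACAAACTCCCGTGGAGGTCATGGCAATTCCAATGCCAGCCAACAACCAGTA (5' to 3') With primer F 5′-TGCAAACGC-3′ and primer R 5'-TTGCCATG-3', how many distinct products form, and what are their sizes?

Two products: 83 bp, 71 bp

The forward primer TGCAAACGC matches the top strand at positions 64–72, 76–84.
The reverse primer's reverse complement is CATGGCAA, matching at positions 139–146.
Each forward site pairs with the reverse site to give a product ending at position 146: sizes 83, 71 bp.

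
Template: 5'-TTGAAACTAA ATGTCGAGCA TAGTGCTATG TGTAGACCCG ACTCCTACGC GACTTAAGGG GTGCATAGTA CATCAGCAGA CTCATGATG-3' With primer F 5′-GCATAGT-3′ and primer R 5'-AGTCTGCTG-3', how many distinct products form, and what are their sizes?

Two products: 65 bp, 20 bp

The forward primer GCATAGT matches the top strand at positions 18–24, 63–69.
The reverse primer's reverse complement is CAGCAGACT, matching at positions 74–82.
Each forward site pairs with the reverse site to give a product ending at position 82: sizes 65, 20 bp.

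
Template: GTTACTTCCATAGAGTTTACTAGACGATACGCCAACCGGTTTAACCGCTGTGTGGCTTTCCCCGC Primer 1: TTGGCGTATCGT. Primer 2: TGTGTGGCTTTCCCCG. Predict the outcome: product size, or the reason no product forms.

Primer 1 (TTGGCGTATCGT) has reverse complement ACGATACGCCAA, which matches the top strand at positions 24–35; primer 1 anneals to the top strand there with its 3' end pointing upstream toward position 24.
Primer 2 (TGTGTGGCTTTCCCCG) matches the top strand directly at positions 49–64; it anneals to the bottom strand with its 3' end pointing downstream toward position 64.
The 3' ends diverge (primer 1 extends toward position 1, primer 2 toward position 65), so the primers never converge on a shared product.

No product — the primers' 3' ends point away from each other.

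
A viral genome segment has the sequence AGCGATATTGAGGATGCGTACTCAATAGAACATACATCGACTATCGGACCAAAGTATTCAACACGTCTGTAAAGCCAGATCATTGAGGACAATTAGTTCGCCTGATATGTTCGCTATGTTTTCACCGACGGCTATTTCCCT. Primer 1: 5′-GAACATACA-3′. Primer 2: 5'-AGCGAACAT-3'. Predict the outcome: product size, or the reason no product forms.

Primer 1 (GAACATACA) matches the top strand at positions 28–36; it acts as a forward primer.
Primer 2's reverse complement is ATGTTCGCT, matching the top strand at positions 107–115; it acts as a reverse primer.
The 3' ends face each other across positions 28–115, giving an 88 bp product.

Yes — an 88 bp product.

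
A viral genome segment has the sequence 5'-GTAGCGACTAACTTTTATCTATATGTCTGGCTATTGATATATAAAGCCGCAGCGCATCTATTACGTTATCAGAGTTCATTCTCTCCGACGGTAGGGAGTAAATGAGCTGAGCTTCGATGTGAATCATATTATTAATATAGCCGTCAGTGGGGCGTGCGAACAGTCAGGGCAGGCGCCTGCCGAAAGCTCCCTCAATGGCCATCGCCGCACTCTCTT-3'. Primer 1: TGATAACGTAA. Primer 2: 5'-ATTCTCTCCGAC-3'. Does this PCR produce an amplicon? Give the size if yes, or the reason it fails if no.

No product — the primers' 3' ends point away from each other.

Primer 1 (TGATAACGTAA) has reverse complement TTACGTTATCA, which matches the top strand at positions 61–71; primer 1 anneals to the top strand there with its 3' end pointing upstream toward position 61.
Primer 2 (ATTCTCTCCGAC) matches the top strand directly at positions 78–89; it anneals to the bottom strand with its 3' end pointing downstream toward position 89.
The 3' ends diverge (primer 1 extends toward position 1, primer 2 toward position 216), so the primers never converge on a shared product.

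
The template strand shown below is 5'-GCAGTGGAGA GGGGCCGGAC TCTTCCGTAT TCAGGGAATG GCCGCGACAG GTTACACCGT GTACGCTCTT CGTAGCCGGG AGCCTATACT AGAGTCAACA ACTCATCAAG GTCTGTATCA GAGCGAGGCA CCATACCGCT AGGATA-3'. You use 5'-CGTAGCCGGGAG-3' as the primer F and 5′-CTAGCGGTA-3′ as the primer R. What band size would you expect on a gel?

72 bp

Forward primer CGTAGCCGGGAG is found on the top strand at positions 71–82.
Taking the reverse complement of CTAGCGGTA gives TACCGCTAG, found at positions 134–142 on the template; the primer anneals here to the top strand with its 3' end pointing upstream.
The product runs from position 71 to position 142, so its length is 142 − 71 + 1 = 72 bp.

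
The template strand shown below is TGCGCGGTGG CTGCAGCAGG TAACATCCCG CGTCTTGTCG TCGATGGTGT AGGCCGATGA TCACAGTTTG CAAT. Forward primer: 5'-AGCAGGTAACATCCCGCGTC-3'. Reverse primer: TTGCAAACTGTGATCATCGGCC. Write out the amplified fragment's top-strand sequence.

5'-AGCAGGTAACATCCCGCGTCTTGTCGTCGATGGTGTAGGCCGATGATCACAGTTTGCAA-3'

Forward primer AGCAGGTAACATCCCGCGTC is found on the top strand at positions 15–34.
Taking the reverse complement of TTGCAAACTGTGATCATCGGCC gives GGCCGATGATCACAGTTTGCAA, found at positions 52–73 on the template; the primer anneals here to the top strand with its 3' end pointing upstream.
The product is the template from position 15 through 73 (59 bp).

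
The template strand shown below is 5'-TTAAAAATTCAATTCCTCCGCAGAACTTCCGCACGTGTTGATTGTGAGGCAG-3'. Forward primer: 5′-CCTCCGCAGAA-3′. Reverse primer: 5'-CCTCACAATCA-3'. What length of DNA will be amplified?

Forward primer CCTCCGCAGAA is found on the top strand at positions 15–25.
Reverse complement of the reverse primer: TGATTGTGAGG. This occurs on the top strand at positions 39–49.
Product length = (reverse-primer end) − (forward-primer start) + 1 = 49 − 15 + 1 = 35 bp.

35 bp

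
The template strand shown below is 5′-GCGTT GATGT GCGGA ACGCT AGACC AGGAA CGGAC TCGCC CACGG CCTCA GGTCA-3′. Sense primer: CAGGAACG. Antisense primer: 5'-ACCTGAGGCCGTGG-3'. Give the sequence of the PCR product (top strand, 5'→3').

5'-CAGGAACGGACTCGCCCACGGCCTCAGGT-3'

Scanning the template, CAGGAACG occurs at positions 25–32; this primer anneals to the bottom strand there with its 3' end pointing downstream.
The reverse primer's reverse complement is CCACGGCCTCAGGT, which matches the template at positions 40–53.
The product is the template from position 25 through 53 (29 bp).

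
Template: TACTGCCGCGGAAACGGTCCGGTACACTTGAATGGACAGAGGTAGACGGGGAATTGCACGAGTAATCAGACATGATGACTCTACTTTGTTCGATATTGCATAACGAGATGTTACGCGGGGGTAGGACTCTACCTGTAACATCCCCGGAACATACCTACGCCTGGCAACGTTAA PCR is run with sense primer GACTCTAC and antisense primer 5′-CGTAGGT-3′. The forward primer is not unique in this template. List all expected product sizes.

83 bp, 35 bp

The forward primer GACTCTAC matches the top strand at positions 77–84, 125–132.
The reverse primer's reverse complement is ACCTACG, matching at positions 153–159.
Each forward site pairs with the reverse site to give a product ending at position 159: sizes 83, 35 bp.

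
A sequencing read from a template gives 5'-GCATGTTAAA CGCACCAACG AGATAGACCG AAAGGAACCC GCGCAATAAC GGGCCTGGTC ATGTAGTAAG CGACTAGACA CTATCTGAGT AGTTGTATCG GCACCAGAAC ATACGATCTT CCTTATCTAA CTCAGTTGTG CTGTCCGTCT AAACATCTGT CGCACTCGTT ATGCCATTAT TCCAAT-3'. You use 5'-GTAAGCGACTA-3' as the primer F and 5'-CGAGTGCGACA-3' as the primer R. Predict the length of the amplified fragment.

103 bp

Scanning the template, GTAAGCGACTA occurs at positions 66–76; this primer anneals to the bottom strand there with its 3' end pointing downstream.
The reverse primer's reverse complement is TGTCGCACTCG, which matches the template at positions 158–168.
Amplicon spans positions 66–168: 103 bp.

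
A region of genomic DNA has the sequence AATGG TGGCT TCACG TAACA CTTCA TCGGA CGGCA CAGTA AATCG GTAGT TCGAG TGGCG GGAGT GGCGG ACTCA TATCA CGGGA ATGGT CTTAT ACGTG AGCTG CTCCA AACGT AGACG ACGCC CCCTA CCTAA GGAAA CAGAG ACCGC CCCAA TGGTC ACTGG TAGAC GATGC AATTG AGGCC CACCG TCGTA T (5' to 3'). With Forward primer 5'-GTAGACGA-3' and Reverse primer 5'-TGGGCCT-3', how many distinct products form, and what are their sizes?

The forward primer GTAGACGA matches the top strand at positions 114–121, 165–172.
The reverse primer's reverse complement is AGGCCCA, matching at positions 181–187.
Each forward site pairs with the reverse site to give a product ending at position 187: sizes 74, 23 bp.

Two products: 74 bp, 23 bp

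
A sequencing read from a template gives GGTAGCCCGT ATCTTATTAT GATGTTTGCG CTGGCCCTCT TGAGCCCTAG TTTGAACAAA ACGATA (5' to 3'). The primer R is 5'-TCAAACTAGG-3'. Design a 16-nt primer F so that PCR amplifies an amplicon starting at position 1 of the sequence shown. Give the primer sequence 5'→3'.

The reverse primer's reverse complement CCTAGTTTGA matches the template at positions 46–55; the product starts at position 1.
The forward primer is identical to the top strand over positions 1–16: GGTAGCCCGTATCTTA.

5'-GGTAGCCCGTATCTTA-3'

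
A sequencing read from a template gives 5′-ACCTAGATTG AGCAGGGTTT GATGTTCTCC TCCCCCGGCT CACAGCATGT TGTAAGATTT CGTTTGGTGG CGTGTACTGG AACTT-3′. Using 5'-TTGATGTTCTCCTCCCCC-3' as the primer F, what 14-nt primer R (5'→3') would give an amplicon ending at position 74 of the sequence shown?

The forward primer binds at positions 19–36; the product's 3' end on the top strand is position 74.
The reverse primer anneals to the top strand over positions 61–74, i.e. to CGTTTGGTGGCGTG.
Its sequence written 5'→3' is the reverse complement: CACGCCACCAAACG.

5'-CACGCCACCAAACG-3'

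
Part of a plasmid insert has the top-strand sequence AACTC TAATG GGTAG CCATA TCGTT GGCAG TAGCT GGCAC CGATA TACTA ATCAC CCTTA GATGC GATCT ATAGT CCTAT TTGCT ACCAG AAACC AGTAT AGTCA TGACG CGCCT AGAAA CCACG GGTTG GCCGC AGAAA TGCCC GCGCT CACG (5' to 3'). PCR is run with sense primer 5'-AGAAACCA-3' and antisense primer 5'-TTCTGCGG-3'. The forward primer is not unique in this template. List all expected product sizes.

The forward primer AGAAACCA matches the top strand at positions 89–96, 116–123.
The reverse primer's reverse complement is CCGCAGAA, matching at positions 132–139.
Each forward site pairs with the reverse site to give a product ending at position 139: sizes 51, 24 bp.

51 bp, 24 bp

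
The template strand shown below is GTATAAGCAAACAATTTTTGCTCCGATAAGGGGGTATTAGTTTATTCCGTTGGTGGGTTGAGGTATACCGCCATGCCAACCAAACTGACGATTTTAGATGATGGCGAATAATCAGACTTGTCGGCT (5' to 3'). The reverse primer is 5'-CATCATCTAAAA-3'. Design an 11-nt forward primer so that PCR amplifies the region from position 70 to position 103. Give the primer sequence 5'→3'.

The reverse primer's reverse complement TTTTAGATGATG matches the template at positions 92–103; the product starts at position 70.
The forward primer is identical to the top strand over positions 70–80: GCCATGCCAAC.

5'-GCCATGCCAAC-3'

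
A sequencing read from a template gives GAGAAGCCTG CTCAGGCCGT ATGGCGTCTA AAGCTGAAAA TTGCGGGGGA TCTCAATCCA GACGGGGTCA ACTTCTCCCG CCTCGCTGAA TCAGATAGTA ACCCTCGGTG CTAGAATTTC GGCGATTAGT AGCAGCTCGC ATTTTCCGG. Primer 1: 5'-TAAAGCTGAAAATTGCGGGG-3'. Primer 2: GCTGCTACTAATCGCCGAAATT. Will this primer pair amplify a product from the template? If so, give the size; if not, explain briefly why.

Yes — a 108 bp product.

Primer 1 (TAAAGCTGAAAATTGCGGGG) matches the top strand at positions 29–48; it acts as a forward primer.
Primer 2's reverse complement is AATTTCGGCGATTAGTAGCAGC, matching the top strand at positions 115–136; it acts as a reverse primer.
The 3' ends face each other across positions 29–136, giving a 108 bp product.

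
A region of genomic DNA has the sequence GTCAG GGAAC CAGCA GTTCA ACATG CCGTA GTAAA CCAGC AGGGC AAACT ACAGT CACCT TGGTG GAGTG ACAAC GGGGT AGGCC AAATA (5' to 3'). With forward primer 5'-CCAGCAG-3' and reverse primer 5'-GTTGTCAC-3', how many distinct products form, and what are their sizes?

The forward primer CCAGCAG matches the top strand at positions 10–16, 36–42.
The reverse primer's reverse complement is GTGACAAC, matching at positions 68–75.
Each forward site pairs with the reverse site to give a product ending at position 75: sizes 66, 40 bp.

Two products: 66 bp, 40 bp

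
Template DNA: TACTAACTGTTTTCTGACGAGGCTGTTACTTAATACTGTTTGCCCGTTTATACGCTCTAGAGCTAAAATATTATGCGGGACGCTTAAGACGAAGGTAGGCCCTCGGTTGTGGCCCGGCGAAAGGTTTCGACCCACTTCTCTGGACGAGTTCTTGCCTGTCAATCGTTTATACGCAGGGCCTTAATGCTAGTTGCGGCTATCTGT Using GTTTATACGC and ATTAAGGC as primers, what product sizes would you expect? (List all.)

140 bp, 21 bp

The forward primer GTTTATACGC matches the top strand at positions 46–55, 165–174.
The reverse primer's reverse complement is GCCTTAAT, matching at positions 178–185.
Each forward site pairs with the reverse site to give a product ending at position 185: sizes 140, 21 bp.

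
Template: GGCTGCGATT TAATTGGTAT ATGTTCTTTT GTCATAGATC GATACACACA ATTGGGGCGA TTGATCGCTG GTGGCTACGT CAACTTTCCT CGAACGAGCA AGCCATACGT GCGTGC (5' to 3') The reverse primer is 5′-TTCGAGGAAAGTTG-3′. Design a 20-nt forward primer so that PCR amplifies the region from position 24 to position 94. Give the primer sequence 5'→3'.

The reverse primer's reverse complement CAACTTTCCTCGAA matches the template at positions 81–94; the product starts at position 24.
The forward primer is identical to the top strand over positions 24–43: TTCTTTTGTCATAGATCGAT.

5'-TTCTTTTGTCATAGATCGAT-3'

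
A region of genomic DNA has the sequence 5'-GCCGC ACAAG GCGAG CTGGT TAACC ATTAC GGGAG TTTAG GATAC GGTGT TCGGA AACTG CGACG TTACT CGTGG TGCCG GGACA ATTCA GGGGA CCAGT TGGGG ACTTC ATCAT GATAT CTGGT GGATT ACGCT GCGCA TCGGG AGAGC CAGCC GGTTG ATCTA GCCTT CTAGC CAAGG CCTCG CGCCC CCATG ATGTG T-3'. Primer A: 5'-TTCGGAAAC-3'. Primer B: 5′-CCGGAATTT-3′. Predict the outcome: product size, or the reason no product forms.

Primer B (CCGGAATTT) does not match the top strand, and its reverse complement AAATTCCGG does not match either.
With no annealing site for primer B, no amplification occurs.

No product — primer B has no binding site in the template.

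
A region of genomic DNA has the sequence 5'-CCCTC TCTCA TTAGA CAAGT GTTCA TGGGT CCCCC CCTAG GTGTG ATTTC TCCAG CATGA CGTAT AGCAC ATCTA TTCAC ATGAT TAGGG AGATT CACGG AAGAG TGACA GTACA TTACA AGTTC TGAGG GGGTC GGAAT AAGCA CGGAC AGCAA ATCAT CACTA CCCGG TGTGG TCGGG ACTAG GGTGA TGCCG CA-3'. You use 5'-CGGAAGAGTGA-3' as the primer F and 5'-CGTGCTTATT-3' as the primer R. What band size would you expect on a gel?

50 bp

Forward primer CGGAAGAGTGA is found on the top strand at positions 98–108.
Reverse complement of the reverse primer: AATAAGCACG. This occurs on the top strand at positions 138–147.
Amplicon spans positions 98–147: 50 bp.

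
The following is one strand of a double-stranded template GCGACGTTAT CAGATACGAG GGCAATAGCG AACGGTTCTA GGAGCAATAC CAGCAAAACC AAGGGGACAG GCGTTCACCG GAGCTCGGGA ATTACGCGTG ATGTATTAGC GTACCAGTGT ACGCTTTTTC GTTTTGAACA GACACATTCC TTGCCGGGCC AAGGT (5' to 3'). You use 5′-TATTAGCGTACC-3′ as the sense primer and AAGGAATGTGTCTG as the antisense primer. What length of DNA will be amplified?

49 bp

The forward primer matches the template at positions 104–115.
Reverse complement of the reverse primer: CAGACACATTCCTT. This occurs on the top strand at positions 139–152.
Product length = (reverse-primer end) − (forward-primer start) + 1 = 152 − 104 + 1 = 49 bp.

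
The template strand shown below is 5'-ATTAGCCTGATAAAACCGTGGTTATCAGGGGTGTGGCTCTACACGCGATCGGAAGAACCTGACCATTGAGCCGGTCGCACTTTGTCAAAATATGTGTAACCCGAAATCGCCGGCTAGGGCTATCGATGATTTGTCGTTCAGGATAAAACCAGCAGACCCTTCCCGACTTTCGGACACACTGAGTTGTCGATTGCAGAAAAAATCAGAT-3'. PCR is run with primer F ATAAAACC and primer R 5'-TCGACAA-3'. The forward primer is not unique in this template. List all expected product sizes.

181 bp, 48 bp

The forward primer ATAAAACC matches the top strand at positions 10–17, 143–150.
The reverse primer's reverse complement is TTGTCGA, matching at positions 184–190.
Each forward site pairs with the reverse site to give a product ending at position 190: sizes 181, 48 bp.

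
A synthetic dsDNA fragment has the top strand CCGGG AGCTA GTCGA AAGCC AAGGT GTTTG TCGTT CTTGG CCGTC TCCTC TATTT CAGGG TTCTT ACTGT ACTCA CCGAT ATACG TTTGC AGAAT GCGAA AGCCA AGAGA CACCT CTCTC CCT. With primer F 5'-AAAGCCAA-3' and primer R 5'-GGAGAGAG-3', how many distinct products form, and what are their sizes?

The forward primer AAAGCCAA matches the top strand at positions 15–22, 99–106.
The reverse primer's reverse complement is CTCTCTCC, matching at positions 114–121.
Each forward site pairs with the reverse site to give a product ending at position 121: sizes 107, 23 bp.

Two products: 107 bp, 23 bp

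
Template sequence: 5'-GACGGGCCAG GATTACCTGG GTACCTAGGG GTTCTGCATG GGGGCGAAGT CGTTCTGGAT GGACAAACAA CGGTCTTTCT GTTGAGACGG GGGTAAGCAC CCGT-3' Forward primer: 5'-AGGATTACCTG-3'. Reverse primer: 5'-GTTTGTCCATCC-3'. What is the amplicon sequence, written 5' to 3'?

Forward primer AGGATTACCTG is found on the top strand at positions 9–19.
Reverse complement of the reverse primer: GGATGGACAAAC. This occurs on the top strand at positions 57–68.
The product is the template from position 9 through 68 (60 bp).

5'-AGGATTACCTGGGTACCTAGGGGTTCTGCATGGGGGCGAAGTCGTTCTGGATGGACAAAC-3'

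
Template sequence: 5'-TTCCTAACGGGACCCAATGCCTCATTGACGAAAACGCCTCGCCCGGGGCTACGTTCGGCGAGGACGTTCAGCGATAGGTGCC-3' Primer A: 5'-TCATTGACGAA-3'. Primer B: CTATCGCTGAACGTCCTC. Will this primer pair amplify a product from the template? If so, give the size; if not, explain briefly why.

Yes — a 56 bp product.

Primer A (TCATTGACGAA) matches the top strand at positions 22–32; it acts as a forward primer.
Primer B's reverse complement is GAGGACGTTCAGCGATAG, matching the top strand at positions 60–77; it acts as a reverse primer.
The 3' ends face each other across positions 22–77, giving a 56 bp product.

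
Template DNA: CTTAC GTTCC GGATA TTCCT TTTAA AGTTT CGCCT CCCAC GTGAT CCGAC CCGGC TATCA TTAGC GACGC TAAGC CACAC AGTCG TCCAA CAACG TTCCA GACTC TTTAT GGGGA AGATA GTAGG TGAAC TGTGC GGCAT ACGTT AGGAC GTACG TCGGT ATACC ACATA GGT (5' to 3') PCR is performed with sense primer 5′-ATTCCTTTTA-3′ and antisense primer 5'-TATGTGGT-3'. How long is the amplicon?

156 bp

Forward primer ATTCCTTTTA is found on the top strand at positions 15–24.
The reverse primer's reverse complement is ACCACATA, which matches the template at positions 163–170.
Product length = (reverse-primer end) − (forward-primer start) + 1 = 170 − 15 + 1 = 156 bp.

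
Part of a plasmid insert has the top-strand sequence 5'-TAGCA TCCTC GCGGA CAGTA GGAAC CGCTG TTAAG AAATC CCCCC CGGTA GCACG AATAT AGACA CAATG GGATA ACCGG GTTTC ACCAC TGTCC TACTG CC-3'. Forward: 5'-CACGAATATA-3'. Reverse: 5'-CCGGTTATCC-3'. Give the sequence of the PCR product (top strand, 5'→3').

The forward primer matches the template at positions 52–61.
Reverse complement of the reverse primer: GGATAACCGG. This occurs on the top strand at positions 71–80.
The product is the template from position 52 through 80 (29 bp).

5'-CACGAATATAGACACAATGGGATAACCGG-3'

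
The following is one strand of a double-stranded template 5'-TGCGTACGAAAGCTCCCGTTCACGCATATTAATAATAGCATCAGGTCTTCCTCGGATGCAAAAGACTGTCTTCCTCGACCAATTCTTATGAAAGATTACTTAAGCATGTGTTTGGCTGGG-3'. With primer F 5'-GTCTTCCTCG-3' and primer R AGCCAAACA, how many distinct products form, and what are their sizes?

Two products: 73 bp, 50 bp

The forward primer GTCTTCCTCG matches the top strand at positions 45–54, 68–77.
The reverse primer's reverse complement is TGTTTGGCT, matching at positions 109–117.
Each forward site pairs with the reverse site to give a product ending at position 117: sizes 73, 50 bp.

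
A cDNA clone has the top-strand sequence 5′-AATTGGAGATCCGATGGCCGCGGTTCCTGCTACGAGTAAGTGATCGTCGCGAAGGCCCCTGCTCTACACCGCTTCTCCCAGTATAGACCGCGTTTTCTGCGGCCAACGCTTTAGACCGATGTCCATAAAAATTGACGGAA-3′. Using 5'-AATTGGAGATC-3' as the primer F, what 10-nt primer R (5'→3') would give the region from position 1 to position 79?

The product's 3' end on the top strand is position 79.
The reverse primer anneals to the top strand over positions 70–79, i.e. to CGCTTCTCCC.
Its sequence written 5'→3' is the reverse complement: GGGAGAAGCG.

5'-GGGAGAAGCG-3'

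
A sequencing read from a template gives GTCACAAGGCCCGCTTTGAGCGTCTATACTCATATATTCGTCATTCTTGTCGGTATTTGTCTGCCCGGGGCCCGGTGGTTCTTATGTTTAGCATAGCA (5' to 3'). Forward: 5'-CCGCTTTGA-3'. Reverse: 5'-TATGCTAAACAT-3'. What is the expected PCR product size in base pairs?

85 bp

The forward primer matches the template at positions 11–19.
Reverse complement of the reverse primer: ATGTTTAGCATA. This occurs on the top strand at positions 84–95.
Amplicon spans positions 11–95: 85 bp.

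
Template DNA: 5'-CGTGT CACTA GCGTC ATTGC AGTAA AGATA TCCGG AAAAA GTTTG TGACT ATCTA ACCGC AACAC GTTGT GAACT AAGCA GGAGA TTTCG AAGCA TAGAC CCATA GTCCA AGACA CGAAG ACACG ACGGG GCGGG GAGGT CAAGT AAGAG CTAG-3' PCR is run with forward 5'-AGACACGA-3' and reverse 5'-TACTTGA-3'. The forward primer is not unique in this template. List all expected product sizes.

The forward primer AGACACGA matches the top strand at positions 111–118, 119–126.
The reverse primer's reverse complement is TCAAGTA, matching at positions 140–146.
Each forward site pairs with the reverse site to give a product ending at position 146: sizes 36, 28 bp.

36 bp, 28 bp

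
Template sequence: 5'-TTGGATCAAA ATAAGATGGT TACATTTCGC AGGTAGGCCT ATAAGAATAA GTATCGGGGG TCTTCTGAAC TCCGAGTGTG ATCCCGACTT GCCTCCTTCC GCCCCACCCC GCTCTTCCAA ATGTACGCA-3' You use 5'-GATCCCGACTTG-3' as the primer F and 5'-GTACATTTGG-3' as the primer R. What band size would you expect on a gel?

Forward primer GATCCCGACTTG is found on the top strand at positions 80–91.
Reverse complement of the reverse primer: CCAAATGTAC. This occurs on the top strand at positions 117–126.
Product length = (reverse-primer end) − (forward-primer start) + 1 = 126 − 80 + 1 = 47 bp.

47 bp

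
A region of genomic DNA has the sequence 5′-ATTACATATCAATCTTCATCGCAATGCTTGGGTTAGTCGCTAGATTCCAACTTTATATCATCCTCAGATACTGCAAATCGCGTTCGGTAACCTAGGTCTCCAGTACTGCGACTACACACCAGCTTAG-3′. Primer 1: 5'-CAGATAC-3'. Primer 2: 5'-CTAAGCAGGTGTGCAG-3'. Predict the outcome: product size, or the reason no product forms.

No product — primer 2 has no binding site in the template.

Primer 2 (CTAAGCAGGTGTGCAG) does not match the top strand, and its reverse complement CTGCACACCTGCTTAG does not match either.
With no annealing site for primer 2, no amplification occurs.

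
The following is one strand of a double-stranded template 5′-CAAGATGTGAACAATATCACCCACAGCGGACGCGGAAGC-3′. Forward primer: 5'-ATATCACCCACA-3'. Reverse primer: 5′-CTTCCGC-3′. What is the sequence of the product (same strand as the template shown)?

Forward primer ATATCACCCACA is found on the top strand at positions 14–25.
Taking the reverse complement of CTTCCGC gives GCGGAAG, found at positions 32–38 on the template; the primer anneals here to the top strand with its 3' end pointing upstream.
The product is the template from position 14 through 38 (25 bp).

5'-ATATCACCCACAGCGGACGCGGAAG-3'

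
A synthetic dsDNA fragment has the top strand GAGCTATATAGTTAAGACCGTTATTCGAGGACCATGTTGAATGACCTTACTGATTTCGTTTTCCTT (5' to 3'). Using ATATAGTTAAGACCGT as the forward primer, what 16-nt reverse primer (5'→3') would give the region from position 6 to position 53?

The product's 3' end on the top strand is position 53.
The reverse primer anneals to the top strand over positions 38–53, i.e. to TGAATGACCTTACTGA.
Its sequence written 5'→3' is the reverse complement: TCAGTAAGGTCATTCA.

5'-TCAGTAAGGTCATTCA-3'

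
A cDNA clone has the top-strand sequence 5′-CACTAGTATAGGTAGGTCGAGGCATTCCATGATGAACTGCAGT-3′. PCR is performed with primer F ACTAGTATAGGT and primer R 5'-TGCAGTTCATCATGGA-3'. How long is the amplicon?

40 bp

The forward primer matches the template at positions 2–13.
Reverse complement of the reverse primer: TCCATGATGAACTGCA. This occurs on the top strand at positions 26–41.
The product runs from position 2 to position 41, so its length is 41 − 2 + 1 = 40 bp.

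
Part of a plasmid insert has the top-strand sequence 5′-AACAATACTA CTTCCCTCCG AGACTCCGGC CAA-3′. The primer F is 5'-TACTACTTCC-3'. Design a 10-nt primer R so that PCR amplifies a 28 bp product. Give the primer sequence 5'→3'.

5'-TTGGCCGGAG-3'

The forward primer binds at positions 6–15, so a 28 bp product ends at position 6 + 28 − 1 = 33.
The reverse primer anneals to the top strand over positions 24–33, i.e. to CTCCGGCCAA.
Its sequence written 5'→3' is the reverse complement: TTGGCCGGAG.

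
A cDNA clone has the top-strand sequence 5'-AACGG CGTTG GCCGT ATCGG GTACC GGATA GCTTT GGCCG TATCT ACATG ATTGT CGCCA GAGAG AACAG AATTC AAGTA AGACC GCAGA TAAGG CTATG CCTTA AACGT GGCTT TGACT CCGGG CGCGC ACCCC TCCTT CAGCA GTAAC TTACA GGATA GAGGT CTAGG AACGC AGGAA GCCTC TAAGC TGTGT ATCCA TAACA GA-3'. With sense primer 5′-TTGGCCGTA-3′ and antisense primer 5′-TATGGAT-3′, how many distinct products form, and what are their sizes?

The forward primer TTGGCCGTA matches the top strand at positions 8–16, 34–42.
The reverse primer's reverse complement is ATCCATA, matching at positions 196–202.
Each forward site pairs with the reverse site to give a product ending at position 202: sizes 195, 169 bp.

Two products: 195 bp, 169 bp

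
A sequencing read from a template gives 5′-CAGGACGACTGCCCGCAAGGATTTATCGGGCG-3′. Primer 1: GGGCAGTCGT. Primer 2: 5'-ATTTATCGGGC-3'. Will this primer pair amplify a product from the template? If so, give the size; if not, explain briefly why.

Primer 1 (GGGCAGTCGT) has reverse complement ACGACTGCCC, which matches the top strand at positions 5–14; primer 1 anneals to the top strand there with its 3' end pointing upstream toward position 5.
Primer 2 (ATTTATCGGGC) matches the top strand directly at positions 21–31; it anneals to the bottom strand with its 3' end pointing downstream toward position 31.
The 3' ends diverge (primer 1 extends toward position 1, primer 2 toward position 32), so the primers never converge on a shared product.

No product — the primers' 3' ends point away from each other.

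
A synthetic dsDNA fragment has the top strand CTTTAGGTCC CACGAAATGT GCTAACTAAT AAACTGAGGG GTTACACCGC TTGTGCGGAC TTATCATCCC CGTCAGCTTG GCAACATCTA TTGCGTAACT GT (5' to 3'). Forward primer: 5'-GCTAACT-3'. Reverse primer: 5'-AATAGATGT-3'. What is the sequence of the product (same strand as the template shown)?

5'-GCTAACTAATAAACTGAGGGGTTACACCGCTTGTGCGGACTTATCATCCCCGTCAGCTTGGCAACATCTATT-3'

Scanning the template, GCTAACT occurs at positions 21–27; this primer anneals to the bottom strand there with its 3' end pointing downstream.
Taking the reverse complement of AATAGATGT gives ACATCTATT, found at positions 84–92 on the template; the primer anneals here to the top strand with its 3' end pointing upstream.
The product is the template from position 21 through 92 (72 bp).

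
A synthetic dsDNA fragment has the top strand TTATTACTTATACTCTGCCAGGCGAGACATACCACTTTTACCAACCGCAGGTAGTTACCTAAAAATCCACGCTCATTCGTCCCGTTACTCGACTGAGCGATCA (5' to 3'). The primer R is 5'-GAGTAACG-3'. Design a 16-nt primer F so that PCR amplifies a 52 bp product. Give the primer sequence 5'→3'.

5'-TACCAACCGCAGGTAG-3'

The reverse primer's reverse complement CGTTACTC matches the template at positions 83–90, so the product ends at position 90.
A 52 bp product then starts at position 90 − 52 + 1 = 39.
The forward primer is identical to the top strand there: TACCAACCGCAGGTAG.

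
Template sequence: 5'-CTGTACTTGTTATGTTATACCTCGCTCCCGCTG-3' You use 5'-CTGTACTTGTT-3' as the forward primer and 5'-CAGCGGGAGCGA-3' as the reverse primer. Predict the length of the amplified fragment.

33 bp

Scanning the template, CTGTACTTGTT occurs at positions 1–11; this primer anneals to the bottom strand there with its 3' end pointing downstream.
Taking the reverse complement of CAGCGGGAGCGA gives TCGCTCCCGCTG, found at positions 22–33 on the template; the primer anneals here to the top strand with its 3' end pointing upstream.
The product runs from position 1 to position 33, so its length is 33 − 1 + 1 = 33 bp.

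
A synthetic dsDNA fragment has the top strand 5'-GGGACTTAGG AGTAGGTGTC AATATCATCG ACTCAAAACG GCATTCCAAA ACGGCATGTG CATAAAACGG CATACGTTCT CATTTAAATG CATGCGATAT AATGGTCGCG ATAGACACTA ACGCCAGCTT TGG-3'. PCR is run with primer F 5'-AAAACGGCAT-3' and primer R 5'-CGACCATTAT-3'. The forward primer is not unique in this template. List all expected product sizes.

The forward primer AAAACGGCAT matches the top strand at positions 35–44, 48–57, 64–73.
The reverse primer's reverse complement is ATAATGGTCG, matching at positions 99–108.
Each forward site pairs with the reverse site to give a product ending at position 108: sizes 74, 61, 45 bp.

74 bp, 61 bp, 45 bp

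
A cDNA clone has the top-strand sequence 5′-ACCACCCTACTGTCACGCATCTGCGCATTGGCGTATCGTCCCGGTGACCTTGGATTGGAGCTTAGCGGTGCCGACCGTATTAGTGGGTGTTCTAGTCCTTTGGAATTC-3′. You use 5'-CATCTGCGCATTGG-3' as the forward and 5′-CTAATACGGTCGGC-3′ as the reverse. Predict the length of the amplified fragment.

Forward primer CATCTGCGCATTGG is found on the top strand at positions 18–31.
The reverse primer's reverse complement is GCCGACCGTATTAG, which matches the template at positions 70–83.
Product length = (reverse-primer end) − (forward-primer start) + 1 = 83 − 18 + 1 = 66 bp.

66 bp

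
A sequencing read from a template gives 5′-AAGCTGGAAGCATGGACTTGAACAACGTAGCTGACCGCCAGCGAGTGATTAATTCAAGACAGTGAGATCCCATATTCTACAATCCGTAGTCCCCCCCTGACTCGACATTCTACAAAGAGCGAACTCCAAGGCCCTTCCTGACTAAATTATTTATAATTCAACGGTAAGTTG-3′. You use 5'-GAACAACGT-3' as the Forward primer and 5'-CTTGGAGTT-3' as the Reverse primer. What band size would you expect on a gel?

Scanning the template, GAACAACGT occurs at positions 20–28; this primer anneals to the bottom strand there with its 3' end pointing downstream.
The reverse primer's reverse complement is AACTCCAAG, which matches the template at positions 122–130.
The product runs from position 20 to position 130, so its length is 130 − 20 + 1 = 111 bp.

111 bp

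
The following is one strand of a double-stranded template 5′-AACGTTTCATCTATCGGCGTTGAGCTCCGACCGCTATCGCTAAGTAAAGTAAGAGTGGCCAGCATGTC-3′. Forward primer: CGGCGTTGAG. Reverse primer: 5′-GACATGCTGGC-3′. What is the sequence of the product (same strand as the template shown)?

The forward primer matches the template at positions 15–24.
Reverse complement of the reverse primer: GCCAGCATGTC. This occurs on the top strand at positions 58–68.
The product is the template from position 15 through 68 (54 bp).

5'-CGGCGTTGAGCTCCGACCGCTATCGCTAAGTAAAGTAAGAGTGGCCAGCATGTC-3'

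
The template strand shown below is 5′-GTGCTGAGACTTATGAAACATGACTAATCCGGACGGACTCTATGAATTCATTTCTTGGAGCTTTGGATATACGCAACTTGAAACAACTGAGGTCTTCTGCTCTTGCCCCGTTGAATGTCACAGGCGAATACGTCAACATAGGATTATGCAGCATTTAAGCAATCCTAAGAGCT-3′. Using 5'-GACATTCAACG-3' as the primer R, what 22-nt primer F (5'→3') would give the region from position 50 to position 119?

5'-ATTTCTTGGAGCTTTGGATATA-3'

The reverse primer's reverse complement CGTTGAATGTC matches the template at positions 109–119; the product starts at position 50.
The forward primer is identical to the top strand over positions 50–71: ATTTCTTGGAGCTTTGGATATA.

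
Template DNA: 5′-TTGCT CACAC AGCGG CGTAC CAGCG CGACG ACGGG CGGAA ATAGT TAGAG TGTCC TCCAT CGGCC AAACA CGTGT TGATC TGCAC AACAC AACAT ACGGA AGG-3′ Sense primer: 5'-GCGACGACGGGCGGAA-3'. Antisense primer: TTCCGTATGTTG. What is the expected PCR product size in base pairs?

77 bp

Scanning the template, GCGACGACGGGCGGAA occurs at positions 25–40; this primer anneals to the bottom strand there with its 3' end pointing downstream.
Taking the reverse complement of TTCCGTATGTTG gives CAACATACGGAA, found at positions 90–101 on the template; the primer anneals here to the top strand with its 3' end pointing upstream.
Amplicon spans positions 25–101: 77 bp.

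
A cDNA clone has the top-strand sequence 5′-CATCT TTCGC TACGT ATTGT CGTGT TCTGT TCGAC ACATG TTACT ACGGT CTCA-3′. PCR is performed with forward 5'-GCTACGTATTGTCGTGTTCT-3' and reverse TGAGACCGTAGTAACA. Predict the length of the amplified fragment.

46 bp

Forward primer GCTACGTATTGTCGTGTTCT is found on the top strand at positions 9–28.
The reverse primer's reverse complement is TGTTACTACGGTCTCA, which matches the template at positions 39–54.
Amplicon spans positions 9–54: 46 bp.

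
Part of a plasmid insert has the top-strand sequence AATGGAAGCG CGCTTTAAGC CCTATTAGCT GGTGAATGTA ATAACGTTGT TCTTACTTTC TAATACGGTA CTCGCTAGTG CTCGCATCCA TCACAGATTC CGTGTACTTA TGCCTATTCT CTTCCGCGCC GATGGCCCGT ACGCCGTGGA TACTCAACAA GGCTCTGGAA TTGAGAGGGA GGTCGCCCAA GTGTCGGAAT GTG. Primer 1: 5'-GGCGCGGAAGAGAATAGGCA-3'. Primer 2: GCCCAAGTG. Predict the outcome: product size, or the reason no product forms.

Primer 1 (GGCGCGGAAGAGAATAGGCA) has reverse complement TGCCTATTCTCTTCCGCGCC, which matches the top strand at positions 111–130; primer 1 anneals to the top strand there with its 3' end pointing upstream toward position 111.
Primer 2 (GCCCAAGTG) matches the top strand directly at positions 185–193; it anneals to the bottom strand with its 3' end pointing downstream toward position 193.
The 3' ends diverge (primer 1 extends toward position 1, primer 2 toward position 203), so the primers never converge on a shared product.

No product — the primers' 3' ends point away from each other.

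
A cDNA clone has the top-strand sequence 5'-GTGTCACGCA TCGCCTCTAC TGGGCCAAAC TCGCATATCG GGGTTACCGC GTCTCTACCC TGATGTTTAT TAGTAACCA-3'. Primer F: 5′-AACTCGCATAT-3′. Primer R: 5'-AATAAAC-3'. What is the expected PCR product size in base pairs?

44 bp

Scanning the template, AACTCGCATAT occurs at positions 28–38; this primer anneals to the bottom strand there with its 3' end pointing downstream.
The reverse primer's reverse complement is GTTTATT, which matches the template at positions 65–71.
Product length = (reverse-primer end) − (forward-primer start) + 1 = 71 − 28 + 1 = 44 bp.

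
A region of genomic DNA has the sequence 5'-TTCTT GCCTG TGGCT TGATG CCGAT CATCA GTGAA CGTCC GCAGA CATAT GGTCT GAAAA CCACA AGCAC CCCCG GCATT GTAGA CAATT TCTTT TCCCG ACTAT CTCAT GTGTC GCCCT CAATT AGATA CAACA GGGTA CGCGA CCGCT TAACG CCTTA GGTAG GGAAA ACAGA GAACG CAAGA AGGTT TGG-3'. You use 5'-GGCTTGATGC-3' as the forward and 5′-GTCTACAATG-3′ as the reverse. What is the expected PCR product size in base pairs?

Scanning the template, GGCTTGATGC occurs at positions 12–21; this primer anneals to the bottom strand there with its 3' end pointing downstream.
The reverse primer's reverse complement is CATTGTAGAC, which matches the template at positions 77–86.
Product length = (reverse-primer end) − (forward-primer start) + 1 = 86 − 12 + 1 = 75 bp.

75 bp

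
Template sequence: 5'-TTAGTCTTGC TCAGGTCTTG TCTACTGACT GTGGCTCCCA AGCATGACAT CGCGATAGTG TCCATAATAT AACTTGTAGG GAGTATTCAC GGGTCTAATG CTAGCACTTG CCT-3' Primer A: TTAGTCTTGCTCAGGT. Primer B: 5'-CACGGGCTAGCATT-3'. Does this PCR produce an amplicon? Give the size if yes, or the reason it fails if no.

No product — primer B has no binding site in the template.

Primer B (CACGGGCTAGCATT) does not match the top strand, and its reverse complement AATGCTAGCCCGTG does not match either.
With no annealing site for primer B, no amplification occurs.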